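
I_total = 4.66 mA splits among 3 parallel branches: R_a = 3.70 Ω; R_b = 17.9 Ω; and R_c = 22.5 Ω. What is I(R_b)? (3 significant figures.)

Total conductance ΣG = 1/3.70 + 1/17.9 + 1/22.5 = 0.3706 (units of 1/Ω).
By the current-divider rule, I = I_total · G_k/ΣG = 4.66 × 0.1508 = 0.7025 mA.

I ≈ 0.703 mA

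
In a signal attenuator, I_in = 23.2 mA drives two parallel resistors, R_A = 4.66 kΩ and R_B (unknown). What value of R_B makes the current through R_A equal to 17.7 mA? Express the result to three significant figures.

Two-branch current divider: I_A = I_in · R_B/(R_A + R_B).
With f = 0.7629, R_B = R_A · f/(1−f) = 4.66 × 3.218 = 15.00 kΩ.

R_B ≈ 15.0 kΩ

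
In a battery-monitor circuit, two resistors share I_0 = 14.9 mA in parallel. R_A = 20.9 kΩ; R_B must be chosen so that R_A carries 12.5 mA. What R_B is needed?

R_B ≈ 109 kΩ

In a two-way split, I_A/I_0 = R_B/(R_A + R_B).
With f = 0.8389, R_B = R_A · f/(1−f) = 20.9 × 5.208 = 108.9 kΩ.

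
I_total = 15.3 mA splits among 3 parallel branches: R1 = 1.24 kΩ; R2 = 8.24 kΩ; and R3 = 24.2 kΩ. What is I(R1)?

Conductances: ΣG = 1/1.24 + 1/8.24 + 1/24.2 = 0.9691 (1/kΩ).
Current divider: I(R1) = I_total · G_k/ΣG = 15.3 × (0.8065/0.9691) = 15.3 × 0.8321 = 12.73 mA.

I ≈ 12.7 mA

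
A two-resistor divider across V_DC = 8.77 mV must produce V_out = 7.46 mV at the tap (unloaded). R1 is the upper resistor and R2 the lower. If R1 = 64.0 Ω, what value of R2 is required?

V_out/V_DC = R2/(R1+R2) = 0.8506.
Rearranging, R2 = R1·k/(1−k) = 64.0 × 5.695 = 364.5 Ω.

R2 ≈ 364 Ω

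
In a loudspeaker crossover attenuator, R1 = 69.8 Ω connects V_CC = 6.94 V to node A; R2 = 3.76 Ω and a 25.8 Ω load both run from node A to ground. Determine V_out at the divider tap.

The load sits in parallel with R2, giving an effective lower resistance R2' = R2·R_L/(R2+R_L) = 3.282 Ω.
Voltage divider with the loaded lower leg: V_out = 6.94 × 3.282/(69.8 + 3.282) = 6.94 × 0.04490 = 0.3116 V.
(Unloaded it would be 0.355 V; the load pulls it down.)

V_out ≈ 0.312 V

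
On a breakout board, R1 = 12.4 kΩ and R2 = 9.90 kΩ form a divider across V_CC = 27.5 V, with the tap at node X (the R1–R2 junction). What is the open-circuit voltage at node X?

V_th is the unloaded tap voltage: V_CC · R2/(R1+R2) = 27.5 × 0.4439 = 12.21 V.

V_th ≈ 12.2 V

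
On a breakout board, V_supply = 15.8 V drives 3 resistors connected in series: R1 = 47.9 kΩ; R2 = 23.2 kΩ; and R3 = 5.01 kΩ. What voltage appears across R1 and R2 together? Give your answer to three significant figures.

V ≈ 14.8 V

Total series resistance ΣR = 47.9 + 23.2 + 5.01 = 76.11 kΩ.
R_{R1..R2} = 47.9 + 23.2 = 71.10 kΩ.
V = V_supply · R/ΣR = 15.8 × 0.9342 = 14.76 V.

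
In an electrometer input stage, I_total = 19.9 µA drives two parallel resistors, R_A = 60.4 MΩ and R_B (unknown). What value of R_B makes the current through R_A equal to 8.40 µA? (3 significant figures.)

The fraction through R_A equals R_B/(R_A+R_B).
With f = 0.4221, R_B = R_A · f/(1−f) = 60.4 × 0.7304 = 44.12 MΩ.

R_B ≈ 44.1 MΩ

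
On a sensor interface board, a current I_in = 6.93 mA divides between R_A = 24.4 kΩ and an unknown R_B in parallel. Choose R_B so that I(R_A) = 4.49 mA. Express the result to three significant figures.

R_B ≈ 44.9 kΩ

In a two-way split, I_A/I_in = R_B/(R_A + R_B).
With f = 0.6479, R_B = R_A · f/(1−f) = 24.4 × 1.840 = 44.90 kΩ.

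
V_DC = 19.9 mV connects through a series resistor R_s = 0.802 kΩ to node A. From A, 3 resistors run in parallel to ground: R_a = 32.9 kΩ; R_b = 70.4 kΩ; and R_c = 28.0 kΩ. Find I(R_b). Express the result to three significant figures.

I ≈ 0.266 µA

Combine the parallel branches: R_p = (1/32.9 + 1/70.4 + 1/28.0)⁻¹ = 12.45 kΩ.
V_A = 19.9 × 12.45/13.25 = 18.70 mV.
I(R_b) = V_A / R_b = 18.70/70.4 = 0.2656 µA.
(Equivalently: I_total = 1.502 µA, then current-divider fraction G_k/ΣG = 0.1769.)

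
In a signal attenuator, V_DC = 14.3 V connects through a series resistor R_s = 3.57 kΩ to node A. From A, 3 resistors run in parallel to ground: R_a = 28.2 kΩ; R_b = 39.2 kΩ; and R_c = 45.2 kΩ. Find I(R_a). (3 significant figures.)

I ≈ 0.391 mA

Equivalent of the parallel group: R_p = 12.03 kΩ.
V_A by voltage divider: V_A = 14.3 × 12.03/(3.57 + 12.03) = 11.03 V.
Branch current I = V_A/R_a = 11.03/28.2 = 0.3911 mA.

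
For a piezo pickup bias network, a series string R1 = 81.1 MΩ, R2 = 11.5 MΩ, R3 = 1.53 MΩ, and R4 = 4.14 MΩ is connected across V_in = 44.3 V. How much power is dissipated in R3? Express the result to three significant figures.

P ≈ 0.311 µW

ΣR = 98.27 MΩ → I = 44.3/98.27 = 0.4508 µA.
V(R3) = I·R = 0.6897 V; P = V·I = 0.6897 × 0.4508 = 0.3109 µW.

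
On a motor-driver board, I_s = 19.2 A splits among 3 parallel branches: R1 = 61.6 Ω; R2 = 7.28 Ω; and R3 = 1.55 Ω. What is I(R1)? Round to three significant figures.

I ≈ 0.390 A

ΣG = 1/61.6 + 1/7.28 + 1/1.55 = 0.7988.
Current divider: I(R1) = I_s · G_k/ΣG = 19.2 × (0.01623/0.7988) = 19.2 × 0.02032 = 0.3902 A.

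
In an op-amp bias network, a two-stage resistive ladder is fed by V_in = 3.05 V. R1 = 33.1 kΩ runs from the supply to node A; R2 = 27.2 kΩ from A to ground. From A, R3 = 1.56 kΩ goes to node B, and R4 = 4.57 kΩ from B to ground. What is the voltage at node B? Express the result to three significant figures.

Node A sees R2 in parallel with the series input of stage 2, R3 + R4 = 6.130 kΩ.
R2 ‖ (R3+R4) = 5.003 kΩ.
So V_A = 3.05 × 0.1313 = 0.4004 V.
Stage 2 is unloaded, so V_B = V_A · R4/(R3+R4) = 0.4004 × 4.57/6.130 = 0.2985 V.

V_B ≈ 0.299 V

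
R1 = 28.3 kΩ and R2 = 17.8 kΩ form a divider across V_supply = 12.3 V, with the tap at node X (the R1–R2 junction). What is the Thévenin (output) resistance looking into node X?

Zeroing V_supply shorts the top of R1 to ground, so R_th = R1 ‖ R2 = 10.93 kΩ.

R_th ≈ 10.9 kΩ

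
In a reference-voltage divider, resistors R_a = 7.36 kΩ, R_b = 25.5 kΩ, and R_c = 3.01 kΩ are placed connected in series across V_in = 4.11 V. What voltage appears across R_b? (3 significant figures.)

ΣR = 7.36 + 25.5 + 3.01 = 35.87 kΩ.
Voltage divider: V = V_in · (25.50 / 35.87) = 4.11 × 0.7109 = 2.922 V.

V ≈ 2.92 V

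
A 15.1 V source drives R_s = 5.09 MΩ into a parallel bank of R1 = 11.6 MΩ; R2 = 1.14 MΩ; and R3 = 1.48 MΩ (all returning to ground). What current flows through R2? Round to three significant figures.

Equivalent of the parallel group: R_p = 0.6101 MΩ.
V_A = 15.1 × 0.6101/5.700 = 1.616 V.
I(R2) = V_A / R2 = 1.616/1.14 = 1.418 µA.

I ≈ 1.42 µA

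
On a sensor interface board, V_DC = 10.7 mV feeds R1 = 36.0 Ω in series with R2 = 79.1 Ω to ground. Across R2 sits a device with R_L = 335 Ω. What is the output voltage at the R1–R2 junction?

The load sits in parallel with R2, giving an effective lower resistance R2' = R2·R_L/(R2+R_L) = 63.99 Ω.
Voltage divider with the loaded lower leg: V_out = 10.7 × 63.99/(36.0 + 63.99) = 10.7 × 0.6400 = 6.848 mV.

V_out ≈ 6.85 mV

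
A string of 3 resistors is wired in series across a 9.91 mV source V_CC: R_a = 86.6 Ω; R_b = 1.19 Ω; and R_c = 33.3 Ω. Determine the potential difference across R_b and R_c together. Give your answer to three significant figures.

Total series resistance ΣR = 86.6 + 1.19 + 33.3 = 121.1 Ω.
R_{R_b..R_c} = 1.19 + 33.3 = 34.49 Ω.
Voltage divider: V = V_CC · (34.49 / 121.1) = 9.91 × 0.2848 = 2.823 mV.

V ≈ 2.82 mV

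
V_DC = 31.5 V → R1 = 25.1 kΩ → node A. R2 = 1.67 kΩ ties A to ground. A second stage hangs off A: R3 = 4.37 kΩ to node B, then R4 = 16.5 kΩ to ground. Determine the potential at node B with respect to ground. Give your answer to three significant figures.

Looking into the second stage from A: R3 + R4 = 20.87 kΩ appears in parallel with R2.
R2 ‖ (R3+R4) = 1.546 kΩ.
V_A = 31.5 × 1.546/(25.1 + 1.546) = 1.828 V.
Stage 2 is unloaded, so V_B = V_A · R4/(R3+R4) = 1.828 × 16.5/20.87 = 1.445 V.

V_B ≈ 1.45 V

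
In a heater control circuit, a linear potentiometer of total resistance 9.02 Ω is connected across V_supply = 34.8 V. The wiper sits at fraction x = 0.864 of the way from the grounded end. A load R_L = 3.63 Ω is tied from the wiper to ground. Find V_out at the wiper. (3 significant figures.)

V_out ≈ 23.3 V

Split the track: R_lower = x·R_p = 7.793 Ω, R_upper = (1−x)·R_p = 1.227 Ω.
R_L loads the lower segment: effective lower R = 2.476 Ω.
Loaded-divider output: V_out = 34.8 × 0.6687 = 23.27 V.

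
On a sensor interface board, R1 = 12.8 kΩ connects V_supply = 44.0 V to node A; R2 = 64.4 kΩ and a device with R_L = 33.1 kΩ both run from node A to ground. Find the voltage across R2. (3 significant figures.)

V_out ≈ 27.8 V

The load sits in parallel with R2, giving an effective lower resistance R2' = R2·R_L/(R2+R_L) = 21.86 kΩ.
Now apply the divider: V_out = 44.0 × 0.6307 = 27.75 V.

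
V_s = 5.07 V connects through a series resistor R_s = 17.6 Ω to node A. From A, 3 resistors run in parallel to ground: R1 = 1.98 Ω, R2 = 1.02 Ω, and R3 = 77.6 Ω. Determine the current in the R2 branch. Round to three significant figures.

I ≈ 0.182 A

Parallel bank: R_p = 1/(1/1.98 + 1/1.02 + 1/77.6) = 0.6674 Ω.
V_A = 5.07 × 0.6674/18.27 = 0.1852 V.
Branch current I = V_A/R2 = 0.1852/1.02 = 0.1816 A.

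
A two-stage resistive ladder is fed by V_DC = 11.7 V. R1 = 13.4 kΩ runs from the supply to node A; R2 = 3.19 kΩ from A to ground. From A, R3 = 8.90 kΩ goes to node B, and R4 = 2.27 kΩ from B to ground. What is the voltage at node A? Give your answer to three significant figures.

V_A ≈ 1.83 V

The second stage (R3 + R4 = 11.17 kΩ) loads node A in parallel with R2.
R2 ‖ (R3+R4) = 2.481 kΩ.
V_A = 11.7 × 2.481/(13.4 + 2.481) = 1.828 V.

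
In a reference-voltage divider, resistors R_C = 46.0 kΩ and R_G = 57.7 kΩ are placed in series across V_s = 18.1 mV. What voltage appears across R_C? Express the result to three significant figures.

Series total: ΣR = 46.0 + 57.7 = 103.7 kΩ.
By the voltage-divider rule, V = 18.1 × 46.00/103.7 = 8.029 mV.

V ≈ 8.03 mV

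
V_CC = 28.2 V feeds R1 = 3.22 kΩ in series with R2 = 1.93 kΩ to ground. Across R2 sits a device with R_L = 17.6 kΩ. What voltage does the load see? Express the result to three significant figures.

First combine the lower leg with the load: R2 ‖ R_L = 1.739 kΩ.
Now apply the divider: V_out = 28.2 × 0.3507 = 9.890 V.
(Unloaded it would be 10.6 V; the load pulls it down.)

V_out ≈ 9.89 V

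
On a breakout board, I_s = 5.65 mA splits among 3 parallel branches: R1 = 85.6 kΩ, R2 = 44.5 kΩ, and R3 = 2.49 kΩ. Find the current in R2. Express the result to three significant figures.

Total conductance ΣG = 1/85.6 + 1/44.5 + 1/2.49 = 0.4358 (units of 1/kΩ).
By the current-divider rule, I = I_s · G_k/ΣG = 5.65 × 0.05157 = 0.2914 mA.

I ≈ 0.291 mA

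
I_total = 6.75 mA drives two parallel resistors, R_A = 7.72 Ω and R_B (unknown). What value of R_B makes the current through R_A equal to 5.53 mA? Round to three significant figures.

R_B ≈ 35.0 Ω

In a two-way split, I_A/I_total = R_B/(R_A + R_B).
With f = 0.8193, R_B = R_A · f/(1−f) = 7.72 × 4.533 = 34.99 Ω.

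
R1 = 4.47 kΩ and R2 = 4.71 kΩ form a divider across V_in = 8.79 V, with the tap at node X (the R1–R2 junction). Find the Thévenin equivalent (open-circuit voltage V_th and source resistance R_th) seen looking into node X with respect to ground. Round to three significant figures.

Open-circuit (no load on X): V_th = V_in · R2/(R1 + R2) = 8.79 × 4.71/(4.470 + 4.71) = 4.510 V.
With V_in suppressed (replaced by a short), R_th = R1 ‖ R2 = (4.470 × 4.71)/(4.470 + 4.71) = 2.293 kΩ.

V_th ≈ 4.51 V, R_th ≈ 2.29 kΩ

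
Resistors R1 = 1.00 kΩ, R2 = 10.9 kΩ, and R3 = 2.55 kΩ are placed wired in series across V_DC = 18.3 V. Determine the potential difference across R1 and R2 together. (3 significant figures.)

V ≈ 15.1 V

Series total: ΣR = 1.00 + 10.9 + 2.55 = 14.45 kΩ.
R_{R1..R2} = 1.00 + 10.9 = 11.90 kΩ.
Voltage divider: V = V_DC · (11.90 / 14.45) = 18.3 × 0.8235 = 15.07 V.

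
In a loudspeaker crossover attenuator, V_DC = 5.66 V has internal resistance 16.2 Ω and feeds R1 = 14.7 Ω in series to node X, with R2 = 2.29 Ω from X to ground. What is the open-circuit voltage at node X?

V_th ≈ 0.391 V

R1' = 16.2 + 14.7 = 30.90 Ω (source resistance + R1).
With X open, the divider is unloaded: V_th = 5.66 × 2.29/33.19 = 0.3905 V.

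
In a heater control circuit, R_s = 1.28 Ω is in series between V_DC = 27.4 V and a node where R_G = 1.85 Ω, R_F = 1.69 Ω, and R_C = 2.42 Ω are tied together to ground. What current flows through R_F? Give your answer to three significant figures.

Equivalent of the parallel group: R_p = 0.6470 Ω.
Node voltage V_A = V_DC · R_p/(R_s + R_p) = 27.4 × 0.3358 = 9.200 V.
Branch current I = V_A/R_F = 9.200/1.69 = 5.444 A.

I ≈ 5.44 A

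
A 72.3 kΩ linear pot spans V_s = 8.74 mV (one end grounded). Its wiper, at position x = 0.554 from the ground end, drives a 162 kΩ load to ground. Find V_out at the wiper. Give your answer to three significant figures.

Split the track: R_lower = x·R_p = 40.05 kΩ, R_upper = (1−x)·R_p = 32.25 kΩ.
(x·R_p) ‖ R_L = 32.11 kΩ.
Loaded-divider output: V_out = 8.74 × 0.4990 = 4.361 mV.

V_out ≈ 4.36 mV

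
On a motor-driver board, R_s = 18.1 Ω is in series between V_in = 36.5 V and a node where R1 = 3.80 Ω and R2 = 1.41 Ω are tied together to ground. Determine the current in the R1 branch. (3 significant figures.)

Equivalent of the parallel group: R_p = 1.028 Ω.
V_A = 36.5 × 1.028/19.13 = 1.962 V.
I(R1) = V_A / R1 = 1.962/3.80 = 0.5164 A.

I ≈ 0.516 A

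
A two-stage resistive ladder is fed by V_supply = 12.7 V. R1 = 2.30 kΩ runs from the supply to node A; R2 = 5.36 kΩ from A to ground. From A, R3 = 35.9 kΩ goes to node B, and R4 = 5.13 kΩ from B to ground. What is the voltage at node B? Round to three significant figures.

V_B ≈ 1.07 V

Looking into the second stage from A: R3 + R4 = 41.03 kΩ appears in parallel with R2.
R2 ‖ (R3+R4) = 4.741 kΩ.
First divider: V_A = V_supply · 4.741/(2.30 + 4.741) = 8.551 V.
V_B = V_A × 0.1250 = 1.069 V.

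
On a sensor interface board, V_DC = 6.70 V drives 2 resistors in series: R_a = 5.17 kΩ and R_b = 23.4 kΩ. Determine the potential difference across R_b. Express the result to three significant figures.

Total series resistance ΣR = 5.17 + 23.4 = 28.57 kΩ.
V = V_DC · R/ΣR = 6.70 × 0.8190 = 5.488 V.

V ≈ 5.49 V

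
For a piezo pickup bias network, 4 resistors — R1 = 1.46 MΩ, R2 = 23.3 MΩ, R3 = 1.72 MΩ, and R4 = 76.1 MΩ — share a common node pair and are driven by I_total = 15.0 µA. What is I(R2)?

I ≈ 0.487 µA

Conductances: ΣG = 1/1.46 + 1/23.3 + 1/1.72 + 1/76.1 = 1.322 (1/MΩ).
Current divider: I(R2) = I_total · G_k/ΣG = 15.0 × (0.04292/1.322) = 15.0 × 0.03246 = 0.4868 µA.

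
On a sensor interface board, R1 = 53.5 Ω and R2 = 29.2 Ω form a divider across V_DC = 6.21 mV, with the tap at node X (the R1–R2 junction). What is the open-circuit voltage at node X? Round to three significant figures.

V_th ≈ 2.19 mV

V_th is the unloaded tap voltage: V_DC · R2/(R1+R2) = 6.21 × 0.3531 = 2.193 mV.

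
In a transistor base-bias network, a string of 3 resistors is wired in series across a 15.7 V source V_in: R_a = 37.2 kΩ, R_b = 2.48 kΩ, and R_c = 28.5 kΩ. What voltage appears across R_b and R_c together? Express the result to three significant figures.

V ≈ 7.13 V

ΣR = 37.2 + 2.48 + 28.5 = 68.18 kΩ.
R_{R_b..R_c} = 2.48 + 28.5 = 30.98 kΩ.
Voltage divider: V = V_in · (30.98 / 68.18) = 15.7 × 0.4544 = 7.134 V.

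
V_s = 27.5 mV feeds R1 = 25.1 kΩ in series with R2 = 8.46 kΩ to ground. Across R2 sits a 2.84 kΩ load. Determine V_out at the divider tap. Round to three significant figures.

First combine the lower leg with the load: R2 ‖ R_L = 2.126 kΩ.
Voltage divider with the loaded lower leg: V_out = 27.5 × 2.126/(25.1 + 2.126) = 27.5 × 0.07809 = 2.148 mV.

V_out ≈ 2.15 mV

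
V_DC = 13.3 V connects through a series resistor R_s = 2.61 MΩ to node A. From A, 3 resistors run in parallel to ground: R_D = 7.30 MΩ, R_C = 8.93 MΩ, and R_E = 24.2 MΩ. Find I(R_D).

I ≈ 1.04 µA

Equivalent of the parallel group: R_p = 3.445 MΩ.
Node voltage V_A = V_DC · R_p/(R_s + R_p) = 13.3 × 0.5689 = 7.567 V.
I(R_D) = V_A / R_D = 7.567/7.30 = 1.037 µA.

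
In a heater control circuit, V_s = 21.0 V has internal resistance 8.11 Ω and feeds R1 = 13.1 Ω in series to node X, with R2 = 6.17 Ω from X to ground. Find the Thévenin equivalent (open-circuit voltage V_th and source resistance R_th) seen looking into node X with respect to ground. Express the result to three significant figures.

V_th ≈ 4.73 V, R_th ≈ 4.78 Ω

R1' = 8.11 + 13.1 = 21.21 Ω (source resistance + R1).
V_th is the unloaded tap voltage: V_s · R2/(R1'+R2) = 21.0 × 0.2253 = 4.732 V.
With V_s suppressed (replaced by a short), R_th = R1' ‖ R2 = (21.21 × 6.17)/(21.21 + 6.17) = 4.780 Ω.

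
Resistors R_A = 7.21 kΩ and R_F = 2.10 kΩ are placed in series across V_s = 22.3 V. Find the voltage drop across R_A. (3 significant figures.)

ΣR = 7.21 + 2.10 = 9.310 kΩ.
By the voltage-divider rule, V = 22.3 × 7.210/9.310 = 17.27 V.

V ≈ 17.3 V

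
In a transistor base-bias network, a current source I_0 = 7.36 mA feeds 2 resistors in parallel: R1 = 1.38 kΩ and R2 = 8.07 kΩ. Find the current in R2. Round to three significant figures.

I ≈ 1.07 mA

With just two branches, the current splits inversely with resistance.
I(R2) = 7.36 × 1.38/(1.38 + 8.07) = 7.36 × 0.1460 = 1.075 mA.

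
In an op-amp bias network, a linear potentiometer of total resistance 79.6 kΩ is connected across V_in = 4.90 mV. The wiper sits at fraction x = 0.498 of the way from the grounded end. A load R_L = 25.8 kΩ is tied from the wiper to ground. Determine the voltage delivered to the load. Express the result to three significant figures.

The pot divides into 39.96 kΩ above the wiper and 39.64 kΩ below.
R_L loads the lower segment: effective lower R = 15.63 kΩ.
Then V_out = V_in · 15.63/(39.96 + 15.63) = 1.378 mV.

V_out ≈ 1.38 mV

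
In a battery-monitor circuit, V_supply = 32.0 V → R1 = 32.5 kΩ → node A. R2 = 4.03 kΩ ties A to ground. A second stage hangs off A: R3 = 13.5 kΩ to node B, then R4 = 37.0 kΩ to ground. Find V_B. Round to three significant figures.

V_B ≈ 2.42 V

Looking into the second stage from A: R3 + R4 = 50.50 kΩ appears in parallel with R2.
R2 ‖ (R3+R4) = 3.732 kΩ.
V_A = 32.0 × 3.732/(32.5 + 3.732) = 3.296 V.
V_B = V_A × 0.7327 = 2.415 V.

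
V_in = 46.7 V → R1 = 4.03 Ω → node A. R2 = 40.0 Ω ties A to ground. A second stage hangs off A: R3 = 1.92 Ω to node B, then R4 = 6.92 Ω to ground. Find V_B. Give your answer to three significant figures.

V_B ≈ 23.5 V

Node A sees R2 in parallel with the series input of stage 2, R3 + R4 = 8.840 Ω.
Effective lower resistance at A: R2 ‖ 8.840 = 7.240 Ω.
First divider: V_A = V_in · 7.240/(4.03 + 7.240) = 30.00 V.
Then the unloaded second divider: V_B = V_A × R4/(R3+R4) = 30.00 × 0.7828 = 23.48 V.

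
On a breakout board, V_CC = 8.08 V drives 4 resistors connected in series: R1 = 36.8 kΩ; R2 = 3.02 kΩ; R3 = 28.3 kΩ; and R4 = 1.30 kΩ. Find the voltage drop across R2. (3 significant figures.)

Total series resistance ΣR = 36.8 + 3.02 + 28.3 + 1.30 = 69.42 kΩ.
V = V_CC · R/ΣR = 8.08 × 0.04350 = 0.3515 V.

V ≈ 0.352 V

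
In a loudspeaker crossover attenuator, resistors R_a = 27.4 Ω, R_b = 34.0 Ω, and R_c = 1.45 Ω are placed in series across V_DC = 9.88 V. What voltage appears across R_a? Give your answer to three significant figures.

V ≈ 4.31 V

ΣR = 27.4 + 34.0 + 1.45 = 62.85 Ω.
Voltage divider: V = V_DC · (27.40 / 62.85) = 9.88 × 0.4360 = 4.307 V.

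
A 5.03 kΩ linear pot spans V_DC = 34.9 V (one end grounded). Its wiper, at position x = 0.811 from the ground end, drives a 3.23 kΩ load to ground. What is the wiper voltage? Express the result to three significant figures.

V_out ≈ 22.8 V

Split the track: R_lower = x·R_p = 4.079 kΩ, R_upper = (1−x)·R_p = 0.9507 kΩ.
(x·R_p) ‖ R_L = 1.803 kΩ.
Then V_out = V_DC · 1.803/(0.9507 + 1.803) = 22.85 V.
(Unloaded: V_out = x·V_DC = 28.3 V.)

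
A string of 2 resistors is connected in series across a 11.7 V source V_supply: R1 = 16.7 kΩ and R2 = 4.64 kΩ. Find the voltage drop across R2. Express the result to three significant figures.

ΣR = 16.7 + 4.64 = 21.34 kΩ.
By the voltage-divider rule, V = 11.7 × 4.640/21.34 = 2.544 V.

V ≈ 2.54 V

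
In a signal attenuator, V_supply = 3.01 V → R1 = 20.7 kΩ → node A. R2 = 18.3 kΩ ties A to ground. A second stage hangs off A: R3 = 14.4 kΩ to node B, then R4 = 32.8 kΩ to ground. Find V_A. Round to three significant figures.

The second stage (R3 + R4 = 47.20 kΩ) loads node A in parallel with R2.
Effective lower resistance at A: R2 ‖ 47.20 = 13.19 kΩ.
V_A = 3.01 × 13.19/(20.7 + 13.19) = 1.171 V.

V_A ≈ 1.17 V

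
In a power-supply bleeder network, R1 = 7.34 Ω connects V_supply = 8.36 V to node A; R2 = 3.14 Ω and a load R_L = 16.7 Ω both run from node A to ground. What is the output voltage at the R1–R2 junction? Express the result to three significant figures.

V_out ≈ 2.21 V

R2 ‖ R_L = (3.14 × 16.7)/(3.14 + 16.7) = 2.643 Ω.
Now apply the divider: V_out = 8.36 × 0.2648 = 2.213 V.
(Unloaded it would be 2.50 V; the load pulls it down.)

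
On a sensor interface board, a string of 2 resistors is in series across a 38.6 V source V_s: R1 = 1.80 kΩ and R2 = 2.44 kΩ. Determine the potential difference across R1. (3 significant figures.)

V ≈ 16.4 V

Total series resistance ΣR = 1.80 + 2.44 = 4.240 kΩ.
V = V_s · R/ΣR = 38.6 × 0.4245 = 16.39 V.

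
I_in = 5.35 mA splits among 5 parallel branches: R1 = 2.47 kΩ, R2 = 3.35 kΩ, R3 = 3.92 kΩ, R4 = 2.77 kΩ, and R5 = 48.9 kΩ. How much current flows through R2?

I ≈ 1.19 mA

ΣG = 1/2.47 + 1/3.35 + 1/3.92 + 1/2.77 + 1/48.9 = 1.340.
Current divider: I(R2) = I_in · G_k/ΣG = 5.35 × (0.2985/1.340) = 5.35 × 0.2228 = 1.192 mA.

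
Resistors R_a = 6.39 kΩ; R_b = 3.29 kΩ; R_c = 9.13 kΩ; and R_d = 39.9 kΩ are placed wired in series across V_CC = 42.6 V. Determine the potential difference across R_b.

V ≈ 2.39 V

ΣR = 6.39 + 3.29 + 9.13 + 39.9 = 58.71 kΩ.
Voltage divider: V = V_CC · (3.290 / 58.71) = 42.6 × 0.05604 = 2.387 V.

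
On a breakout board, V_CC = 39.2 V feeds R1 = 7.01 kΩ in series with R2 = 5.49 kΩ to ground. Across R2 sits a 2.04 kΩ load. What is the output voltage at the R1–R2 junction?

V_out ≈ 6.86 V

R2 ‖ R_L = (5.49 × 2.04)/(5.49 + 2.04) = 1.487 kΩ.
Voltage divider with the loaded lower leg: V_out = 39.2 × 1.487/(7.01 + 1.487) = 39.2 × 0.1750 = 6.861 V.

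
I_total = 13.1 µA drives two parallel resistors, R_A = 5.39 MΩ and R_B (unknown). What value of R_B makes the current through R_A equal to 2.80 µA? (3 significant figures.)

Two-branch current divider: I_A = I_total · R_B/(R_A + R_B).
With f = 0.2137, R_B = R_A · f/(1−f) = 5.39 × 0.2718 = 1.465 MΩ.

R_B ≈ 1.47 MΩ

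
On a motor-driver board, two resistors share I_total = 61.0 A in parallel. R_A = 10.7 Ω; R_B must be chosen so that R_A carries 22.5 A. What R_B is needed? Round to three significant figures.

In a two-way split, I_A/I_total = R_B/(R_A + R_B).
22.5/61.0 = R_B/(R_A + R_B) → R_B = R_A · (0.3689)/(1 − 0.3689) = 10.7 × 0.5844 = 6.253 Ω.

R_B ≈ 6.25 Ω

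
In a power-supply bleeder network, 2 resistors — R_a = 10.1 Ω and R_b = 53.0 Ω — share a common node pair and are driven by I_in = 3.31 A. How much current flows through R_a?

With just two branches, the current splits inversely with resistance.
I(R_a) = 3.31 × 53.0/(10.1 + 53.0) = 3.31 × 0.8399 = 2.780 A.

I ≈ 2.78 A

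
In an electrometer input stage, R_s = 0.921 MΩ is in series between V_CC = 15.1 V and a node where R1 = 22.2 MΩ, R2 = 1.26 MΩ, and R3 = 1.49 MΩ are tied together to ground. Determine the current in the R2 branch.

I ≈ 5.01 µA

Combine the parallel branches: R_p = (1/22.2 + 1/1.26 + 1/1.49)⁻¹ = 0.6623 MΩ.
Node voltage V_A = V_CC · R_p/(R_s + R_p) = 15.1 × 0.4183 = 6.317 V.
I(R2) = V_A / R2 = 6.317/1.26 = 5.013 µA.
(Check via current divider: I_total = 9.537 µA; share G_k/ΣG = 0.5257 → same result.)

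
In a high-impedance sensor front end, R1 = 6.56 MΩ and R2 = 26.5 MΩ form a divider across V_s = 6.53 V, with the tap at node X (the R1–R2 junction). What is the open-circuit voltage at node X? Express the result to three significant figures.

V_th ≈ 5.23 V

Open-circuit (no load on X): V_th = V_s · R2/(R1 + R2) = 6.53 × 26.5/(6.560 + 26.5) = 5.234 V.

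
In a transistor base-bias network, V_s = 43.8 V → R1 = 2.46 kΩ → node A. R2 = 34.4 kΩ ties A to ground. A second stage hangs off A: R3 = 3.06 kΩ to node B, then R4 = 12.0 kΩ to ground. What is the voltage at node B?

The second stage (R3 + R4 = 15.06 kΩ) loads node A in parallel with R2.
Effective lower resistance at A: R2 ‖ 15.06 = 10.47 kΩ.
First divider: V_A = V_s · 10.47/(2.46 + 10.47) = 35.47 V.
V_B = V_A × 0.7968 = 28.26 V.

V_B ≈ 28.3 V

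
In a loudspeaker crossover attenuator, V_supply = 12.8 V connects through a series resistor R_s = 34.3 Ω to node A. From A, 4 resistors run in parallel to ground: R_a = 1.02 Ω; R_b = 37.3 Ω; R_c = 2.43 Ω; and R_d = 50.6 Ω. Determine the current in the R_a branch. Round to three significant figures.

I ≈ 0.249 A

Combine the parallel branches: R_p = (1/1.02 + 1/37.3 + 1/2.43 + 1/50.6)⁻¹ = 0.6952 Ω.
V_A = 12.8 × 0.6952/35.00 = 0.2543 V.
I(R_a) = V_A / R_a = 0.2543/1.02 = 0.2493 A.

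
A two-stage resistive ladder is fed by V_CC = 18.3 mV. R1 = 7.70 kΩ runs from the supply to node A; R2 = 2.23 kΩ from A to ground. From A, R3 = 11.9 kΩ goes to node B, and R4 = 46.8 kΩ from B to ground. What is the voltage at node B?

Looking into the second stage from A: R3 + R4 = 58.70 kΩ appears in parallel with R2.
R2 ‖ (R3+R4) = 2.148 kΩ.
So V_A = 18.3 × 0.2181 = 3.992 mV.
Then the unloaded second divider: V_B = V_A × R4/(R3+R4) = 3.992 × 0.7973 = 3.183 mV.

V_B ≈ 3.18 mV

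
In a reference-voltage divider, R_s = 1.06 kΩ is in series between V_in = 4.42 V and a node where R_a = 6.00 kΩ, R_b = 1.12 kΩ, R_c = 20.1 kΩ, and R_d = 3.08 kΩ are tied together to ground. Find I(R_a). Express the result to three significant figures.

I ≈ 0.292 mA

Combine the parallel branches: R_p = (1/6.00 + 1/1.12 + 1/20.1 + 1/3.08)⁻¹ = 0.6974 kΩ.
Node voltage V_A = V_in · R_p/(R_s + R_p) = 4.42 × 0.3968 = 1.754 V.
Branch current I = V_A/R_a = 1.754/6.00 = 0.2923 mA.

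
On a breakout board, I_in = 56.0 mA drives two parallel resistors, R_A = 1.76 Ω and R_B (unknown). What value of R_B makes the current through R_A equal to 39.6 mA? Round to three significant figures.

R_B ≈ 4.25 Ω

Two-branch current divider: I_A = I_in · R_B/(R_A + R_B).
With f = 0.7071, R_B = R_A · f/(1−f) = 1.76 × 2.415 = 4.250 Ω.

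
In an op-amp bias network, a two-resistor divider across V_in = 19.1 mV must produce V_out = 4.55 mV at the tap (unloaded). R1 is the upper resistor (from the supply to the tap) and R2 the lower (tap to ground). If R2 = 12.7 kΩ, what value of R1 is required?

The divider ratio is R2/(R1+R2) = 4.55/19.1 = 0.2382.
So R1 = R2 · (V_in/V_out − 1) = 12.7 × (19.1/4.55 − 1) = 12.7 × 3.198 = 40.61 kΩ.

R1 ≈ 40.6 kΩ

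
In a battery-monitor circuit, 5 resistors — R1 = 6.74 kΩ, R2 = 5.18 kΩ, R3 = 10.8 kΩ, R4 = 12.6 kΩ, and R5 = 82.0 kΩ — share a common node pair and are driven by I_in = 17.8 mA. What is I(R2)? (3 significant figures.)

Total conductance ΣG = 1/6.74 + 1/5.18 + 1/10.8 + 1/12.6 + 1/82.0 = 0.5256 (units of 1/kΩ).
By the current-divider rule, I = I_in · G_k/ΣG = 17.8 × 0.3673 = 6.538 mA.

I ≈ 6.54 mA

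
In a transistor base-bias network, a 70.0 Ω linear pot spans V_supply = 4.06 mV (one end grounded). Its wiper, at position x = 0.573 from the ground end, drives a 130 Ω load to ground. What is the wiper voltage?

Lower segment x·R_p = 40.11 Ω; upper segment (1−x)·R_p = 29.89 Ω.
Lower segment in parallel with the load: 40.11 ‖ 130 = 30.65 Ω.
V_out = 4.06 × 30.65/(29.89 + 30.65) = 2.056 mV.
(Unloaded: V_out = x·V_supply = 2.33 mV.)

V_out ≈ 2.06 mV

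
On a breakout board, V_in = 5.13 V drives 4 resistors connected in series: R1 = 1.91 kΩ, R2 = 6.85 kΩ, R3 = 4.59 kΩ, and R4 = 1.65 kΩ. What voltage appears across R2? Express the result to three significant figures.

Series total: ΣR = 1.91 + 6.85 + 4.59 + 1.65 = 15.00 kΩ.
Voltage divider: V = V_in · (6.850 / 15.00) = 5.13 × 0.4567 = 2.343 V.

V ≈ 2.34 V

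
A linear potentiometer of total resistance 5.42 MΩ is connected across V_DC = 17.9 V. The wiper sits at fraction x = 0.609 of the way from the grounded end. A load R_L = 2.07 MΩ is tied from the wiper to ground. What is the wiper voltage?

V_out ≈ 6.71 V

Split the track: R_lower = x·R_p = 3.301 MΩ, R_upper = (1−x)·R_p = 2.119 MΩ.
R_L loads the lower segment: effective lower R = 1.272 MΩ.
Loaded-divider output: V_out = 17.9 × 0.3751 = 6.715 V.
(Unloaded: V_out = x·V_DC = 10.9 V.)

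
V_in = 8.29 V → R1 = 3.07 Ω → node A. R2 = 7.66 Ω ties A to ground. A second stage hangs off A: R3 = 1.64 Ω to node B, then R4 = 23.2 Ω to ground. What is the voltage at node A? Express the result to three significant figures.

V_A ≈ 5.44 V

Node A sees R2 in parallel with the series input of stage 2, R3 + R4 = 24.84 Ω.
R2 ‖ (R3+R4) = 5.855 Ω.
First divider: V_A = V_in · 5.855/(3.07 + 5.855) = 5.438 V.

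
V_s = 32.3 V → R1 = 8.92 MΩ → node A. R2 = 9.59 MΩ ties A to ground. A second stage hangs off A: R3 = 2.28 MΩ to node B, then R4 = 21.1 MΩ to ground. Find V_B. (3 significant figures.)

Looking into the second stage from A: R3 + R4 = 23.38 MΩ appears in parallel with R2.
R2 ‖ (R3+R4) = 6.801 MΩ.
V_A = 32.3 × 6.801/(8.92 + 6.801) = 13.97 V.
Then the unloaded second divider: V_B = V_A × R4/(R3+R4) = 13.97 × 0.9025 = 12.61 V.

V_B ≈ 12.6 V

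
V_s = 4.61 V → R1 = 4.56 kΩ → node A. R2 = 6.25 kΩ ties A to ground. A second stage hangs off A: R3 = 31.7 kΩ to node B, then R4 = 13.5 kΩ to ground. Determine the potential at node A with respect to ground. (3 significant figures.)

Looking into the second stage from A: R3 + R4 = 45.20 kΩ appears in parallel with R2.
Effective lower resistance at A: R2 ‖ 45.20 = 5.491 kΩ.
V_A = 4.61 × 5.491/(4.56 + 5.491) = 2.518 V.

V_A ≈ 2.52 V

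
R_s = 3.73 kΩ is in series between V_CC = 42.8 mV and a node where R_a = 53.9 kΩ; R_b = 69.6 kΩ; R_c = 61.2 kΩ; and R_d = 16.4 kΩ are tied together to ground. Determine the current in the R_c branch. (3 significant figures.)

Combine the parallel branches: R_p = (1/53.9 + 1/69.6 + 1/61.2 + 1/16.4)⁻¹ = 9.071 kΩ.
V_A = 42.8 × 9.071/12.80 = 30.33 mV.
Branch current I = V_A/R_c = 30.33/61.2 = 0.4956 µA.

I ≈ 0.496 µA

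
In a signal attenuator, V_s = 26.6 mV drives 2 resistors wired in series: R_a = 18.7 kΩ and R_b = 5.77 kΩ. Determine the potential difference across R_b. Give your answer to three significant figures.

V ≈ 6.27 mV

Series total: ΣR = 18.7 + 5.77 = 24.47 kΩ.
Voltage divider: V = V_s · (5.770 / 24.47) = 26.6 × 0.2358 = 6.272 mV.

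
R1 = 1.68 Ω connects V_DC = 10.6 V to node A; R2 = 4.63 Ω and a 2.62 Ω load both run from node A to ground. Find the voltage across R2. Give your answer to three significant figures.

First combine the lower leg with the load: R2 ‖ R_L = 1.673 Ω.
Now apply the divider: V_out = 10.6 × 0.4990 = 5.289 V.

V_out ≈ 5.29 V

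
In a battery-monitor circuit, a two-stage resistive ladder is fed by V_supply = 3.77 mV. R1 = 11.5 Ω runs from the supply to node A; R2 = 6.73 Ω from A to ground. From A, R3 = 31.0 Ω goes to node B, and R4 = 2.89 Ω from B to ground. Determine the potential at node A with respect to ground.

V_A ≈ 1.24 mV

Looking into the second stage from A: R3 + R4 = 33.89 Ω appears in parallel with R2.
R2 ‖ (R3+R4) = 5.615 Ω.
First divider: V_A = V_supply · 5.615/(11.5 + 5.615) = 1.237 mV.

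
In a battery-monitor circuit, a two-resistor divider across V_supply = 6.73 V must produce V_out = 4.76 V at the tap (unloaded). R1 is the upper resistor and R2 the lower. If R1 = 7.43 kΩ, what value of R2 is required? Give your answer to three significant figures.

Required fraction k = V_out/V_supply = 0.7073.
Rearranging, R2 = R1·k/(1−k) = 7.43 × 2.416 = 17.95 kΩ.

R2 ≈ 18.0 kΩ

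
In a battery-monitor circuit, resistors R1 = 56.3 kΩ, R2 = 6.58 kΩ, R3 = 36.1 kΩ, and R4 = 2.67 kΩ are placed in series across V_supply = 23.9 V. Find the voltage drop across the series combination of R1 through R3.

V ≈ 23.3 V

Series total: ΣR = 56.3 + 6.58 + 36.1 + 2.67 = 101.7 kΩ.
R_{R1..R3} = 56.3 + 6.58 + 36.1 = 98.98 kΩ.
By the voltage-divider rule, V = 23.9 × 98.98/101.7 = 23.27 V.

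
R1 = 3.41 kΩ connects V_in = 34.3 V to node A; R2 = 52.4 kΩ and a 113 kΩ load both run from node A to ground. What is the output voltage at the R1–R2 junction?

V_out ≈ 31.3 V

R2 ‖ R_L = (52.4 × 113)/(52.4 + 113) = 35.80 kΩ.
Now apply the divider: V_out = 34.3 × 0.9130 = 31.32 V.
(Unloaded it would be 32.2 V; the load pulls it down.)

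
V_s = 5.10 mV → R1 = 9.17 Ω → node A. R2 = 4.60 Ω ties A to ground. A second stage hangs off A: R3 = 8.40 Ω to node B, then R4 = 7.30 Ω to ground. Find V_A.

V_A ≈ 1.43 mV

The second stage (R3 + R4 = 15.70 Ω) loads node A in parallel with R2.
R2 ‖ (R3+R4) = 3.558 Ω.
So V_A = 5.10 × 0.2795 = 1.426 mV.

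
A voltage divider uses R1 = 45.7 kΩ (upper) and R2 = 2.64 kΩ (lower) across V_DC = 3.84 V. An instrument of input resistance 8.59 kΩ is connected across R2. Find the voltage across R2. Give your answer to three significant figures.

V_out ≈ 0.163 V

The load sits in parallel with R2, giving an effective lower resistance R2' = R2·R_L/(R2+R_L) = 2.019 kΩ.
Now apply the divider: V_out = 3.84 × 0.04232 = 0.1625 V.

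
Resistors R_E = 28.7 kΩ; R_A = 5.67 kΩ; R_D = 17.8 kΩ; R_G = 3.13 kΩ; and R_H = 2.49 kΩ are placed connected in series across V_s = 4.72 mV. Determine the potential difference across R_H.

V ≈ 0.203 mV

ΣR = 28.7 + 5.67 + 17.8 + 3.13 + 2.49 = 57.79 kΩ.
Voltage divider: V = V_s · (2.490 / 57.79) = 4.72 × 0.04309 = 0.2034 mV.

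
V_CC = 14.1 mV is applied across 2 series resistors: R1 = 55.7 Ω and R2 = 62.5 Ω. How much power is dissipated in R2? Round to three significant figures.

P ≈ 0.889 µW

Series current I = V_CC/ΣR = 14.1/118.2 = 0.1193 mA.
P(R2) = I²·R2 = (0.1193)² × 62.5 = 0.8894 µW.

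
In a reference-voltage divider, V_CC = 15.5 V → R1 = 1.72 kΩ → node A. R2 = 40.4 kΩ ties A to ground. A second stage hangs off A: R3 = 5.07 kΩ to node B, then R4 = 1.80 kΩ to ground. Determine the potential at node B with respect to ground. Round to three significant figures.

Node A sees R2 in parallel with the series input of stage 2, R3 + R4 = 6.870 kΩ.
Effective lower resistance at A: R2 ‖ 6.870 = 5.872 kΩ.
First divider: V_A = V_CC · 5.872/(1.72 + 5.872) = 11.99 V.
Stage 2 is unloaded, so V_B = V_A · R4/(R3+R4) = 11.99 × 1.80/6.870 = 3.141 V.

V_B ≈ 3.14 V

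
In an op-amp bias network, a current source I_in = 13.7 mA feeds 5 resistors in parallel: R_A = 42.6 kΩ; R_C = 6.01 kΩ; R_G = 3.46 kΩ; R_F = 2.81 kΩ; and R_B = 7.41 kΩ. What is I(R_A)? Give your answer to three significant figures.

I ≈ 0.332 mA

Conductances: ΣG = 1/42.6 + 1/6.01 + 1/3.46 + 1/2.81 + 1/7.41 = 0.9697 (1/kΩ).
R_A takes the fraction G_k/ΣG = 0.02347/0.9697 = 0.02421, so I = 13.7 × 0.02421 = 0.3316 mA.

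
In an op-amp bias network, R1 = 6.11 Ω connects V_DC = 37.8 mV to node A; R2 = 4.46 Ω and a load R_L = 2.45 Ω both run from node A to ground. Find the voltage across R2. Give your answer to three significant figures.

V_out ≈ 7.77 mV

The load sits in parallel with R2, giving an effective lower resistance R2' = R2·R_L/(R2+R_L) = 1.581 Ω.
Now apply the divider: V_out = 37.8 × 0.2056 = 7.772 mV.
(Unloaded it would be 15.9 mV; the load pulls it down.)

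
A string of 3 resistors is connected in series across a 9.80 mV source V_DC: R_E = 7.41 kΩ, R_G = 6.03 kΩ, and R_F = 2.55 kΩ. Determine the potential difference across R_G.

ΣR = 7.41 + 6.03 + 2.55 = 15.99 kΩ.
By the voltage-divider rule, V = 9.80 × 6.030/15.99 = 3.696 mV.

V ≈ 3.70 mV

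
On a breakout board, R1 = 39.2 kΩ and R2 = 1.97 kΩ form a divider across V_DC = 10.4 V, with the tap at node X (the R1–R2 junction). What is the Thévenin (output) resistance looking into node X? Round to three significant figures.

With V_DC suppressed (replaced by a short), R_th = R1 ‖ R2 = (39.20 × 1.97)/(39.20 + 1.97) = 1.876 kΩ.

R_th ≈ 1.88 kΩ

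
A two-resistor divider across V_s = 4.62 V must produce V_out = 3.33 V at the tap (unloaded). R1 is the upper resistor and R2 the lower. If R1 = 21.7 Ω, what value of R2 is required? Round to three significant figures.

R2 ≈ 56.0 Ω

Required fraction k = V_out/V_s = 0.7208.
Rearranging, R2 = R1·k/(1−k) = 21.7 × 2.581 = 56.02 Ω.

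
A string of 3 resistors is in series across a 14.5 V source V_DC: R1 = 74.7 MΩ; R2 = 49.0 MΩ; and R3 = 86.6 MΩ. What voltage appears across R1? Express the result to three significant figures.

V ≈ 5.15 V

ΣR = 74.7 + 49.0 + 86.6 = 210.3 MΩ.
V = V_DC · R/ΣR = 14.5 × 0.3552 = 5.150 V.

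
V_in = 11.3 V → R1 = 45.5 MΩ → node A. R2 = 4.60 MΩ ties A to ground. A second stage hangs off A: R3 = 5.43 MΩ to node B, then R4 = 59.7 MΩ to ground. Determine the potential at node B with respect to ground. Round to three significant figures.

Node A sees R2 in parallel with the series input of stage 2, R3 + R4 = 65.13 MΩ.
R2 ‖ (R3+R4) = 4.297 MΩ.
First divider: V_A = V_in · 4.297/(45.5 + 4.297) = 0.9750 V.
V_B = V_A × 0.9166 = 0.8937 V.

V_B ≈ 0.894 V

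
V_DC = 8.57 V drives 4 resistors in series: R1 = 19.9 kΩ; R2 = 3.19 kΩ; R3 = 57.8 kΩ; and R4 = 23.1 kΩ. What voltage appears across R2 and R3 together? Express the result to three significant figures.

Total series resistance ΣR = 19.9 + 3.19 + 57.8 + 23.1 = 104.0 kΩ.
R_{R2..R3} = 3.19 + 57.8 = 60.99 kΩ.
By the voltage-divider rule, V = 8.57 × 60.99/104.0 = 5.026 V.

V ≈ 5.03 V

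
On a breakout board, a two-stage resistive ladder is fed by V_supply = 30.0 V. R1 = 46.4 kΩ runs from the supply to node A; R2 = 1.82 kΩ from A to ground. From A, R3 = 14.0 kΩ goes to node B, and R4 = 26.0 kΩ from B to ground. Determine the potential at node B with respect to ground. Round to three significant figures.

Looking into the second stage from A: R3 + R4 = 40.00 kΩ appears in parallel with R2.
R2 ‖ (R3+R4) = 1.741 kΩ.
First divider: V_A = V_supply · 1.741/(46.4 + 1.741) = 1.085 V.
Then the unloaded second divider: V_B = V_A × R4/(R3+R4) = 1.085 × 0.6500 = 0.7051 V.

V_B ≈ 0.705 V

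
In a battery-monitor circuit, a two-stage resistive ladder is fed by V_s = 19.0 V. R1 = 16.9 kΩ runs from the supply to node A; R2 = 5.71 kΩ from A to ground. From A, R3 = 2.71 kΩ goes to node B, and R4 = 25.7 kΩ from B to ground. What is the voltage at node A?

The second stage (R3 + R4 = 28.41 kΩ) loads node A in parallel with R2.
Effective lower resistance at A: R2 ‖ 28.41 = 4.754 kΩ.
First divider: V_A = V_s · 4.754/(16.9 + 4.754) = 4.172 V.

V_A ≈ 4.17 V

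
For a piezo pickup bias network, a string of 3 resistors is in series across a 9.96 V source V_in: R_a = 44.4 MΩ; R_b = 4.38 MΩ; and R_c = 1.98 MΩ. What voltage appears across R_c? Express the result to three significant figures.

V ≈ 0.389 V

Total series resistance ΣR = 44.4 + 4.38 + 1.98 = 50.76 MΩ.
By the voltage-divider rule, V = 9.96 × 1.980/50.76 = 0.3885 V.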